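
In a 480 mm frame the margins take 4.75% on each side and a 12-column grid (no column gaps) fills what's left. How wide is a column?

Margins: 4.75% × 480 = 22.8 mm each, so content = 480 − 45.6 = 434.4 mm.
12c = 434.4 → c = 36.2 mm.

36.2 mm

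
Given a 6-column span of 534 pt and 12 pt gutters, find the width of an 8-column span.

716 pt

6c + 5·12 = 534 → 6c = 474 → c = 79 pt.
Span of 8: 8·79 + 7·12 = 632 + 84 = 716 pt.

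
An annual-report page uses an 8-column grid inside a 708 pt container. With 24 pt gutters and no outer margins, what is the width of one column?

67.5 pt

8c + 7·24 = 708 → 8c = 540 → c = 67.5 pt.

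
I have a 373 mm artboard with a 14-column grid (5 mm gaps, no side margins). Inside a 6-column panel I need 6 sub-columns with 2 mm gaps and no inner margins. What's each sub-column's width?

24.5 mm

14c + 13·5 = 373 → 14c = 308 → c = 22 mm.
6 columns plus 5 gaps: 132 + 25 = 157 mm.
157 − 5·2 = 147; ÷6 gives d = 24.5 mm.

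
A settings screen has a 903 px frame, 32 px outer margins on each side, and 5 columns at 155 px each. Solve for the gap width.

16 px

Content width = 903 − 2·32 = 839 px.
Columns use 775 px, leaving 64 px across 4 gaps = 16 px each.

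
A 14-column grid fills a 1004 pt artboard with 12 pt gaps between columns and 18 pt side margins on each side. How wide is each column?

58 pt

Content width = 1004 − 2·18 = 968 pt.
Subtracting 13 gaps of 12 leaves 812 for 14 columns, so c = 58 pt.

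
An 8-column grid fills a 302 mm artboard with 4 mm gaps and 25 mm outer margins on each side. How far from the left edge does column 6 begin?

Take off 50 mm of margins, leaving 252 mm.
8c + 7·4 = 252 → 8c = 224 → c = 28 mm.
Column 6 starts at margin + 5·(column + gutter) = 25 + 5·32 = 185 mm.

185 mm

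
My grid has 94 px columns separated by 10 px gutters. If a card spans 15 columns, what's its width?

1550 px

15 columns plus 14 gutters: 1410 + 140 = 1550 px.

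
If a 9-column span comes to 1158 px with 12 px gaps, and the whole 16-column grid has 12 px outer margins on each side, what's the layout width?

2092 px

9 columns + 8 gaps: 9c + 8·12 = 1158.
9c = 1158 − 96 = 1062, so c = 118 px.
Adding margins, columns and gutters: 24 + 1888 + 180 = 2092 px.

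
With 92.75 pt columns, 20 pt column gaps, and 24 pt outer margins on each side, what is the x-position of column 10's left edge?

Before column 10: the margin + 9 columns + 9 column gaps.
Offset = 24 + 9·(92.75 + 20) = 24 + 1014.75 = 1038.75 pt.

1038.75 pt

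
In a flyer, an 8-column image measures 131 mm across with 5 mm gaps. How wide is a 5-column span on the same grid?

8 columns + 7 gaps: 8c + 7·5 = 131.
8c = 131 − 35 = 96, so c = 12 mm.
5 columns plus 4 gaps: 60 + 20 = 80 mm.

80 mm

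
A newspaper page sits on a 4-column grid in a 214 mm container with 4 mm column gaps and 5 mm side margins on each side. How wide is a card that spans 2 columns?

100 mm

Subtract both margins: 214 − 2·5 = 204 mm.
Subtracting 3 column gaps of 4 leaves 192 for 4 columns, so c = 48 mm.
Span of 2: 2·48 + 1·4 = 96 + 4 = 100 mm.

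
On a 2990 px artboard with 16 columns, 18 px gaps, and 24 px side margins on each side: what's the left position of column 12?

2059 px

Take off 48 px of margins, leaving 2942 px.
2942 − 15·18 = 2672; ÷16 gives c = 167 px.
Before column 12: the margin + 11 columns + 11 gaps.
Offset = 24 + 11·(167 + 18) = 24 + 2035 = 2059 px.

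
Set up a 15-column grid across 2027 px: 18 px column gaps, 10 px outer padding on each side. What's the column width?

117 px

Inside the margins: 2027 − 20 = 2007 px.
15 columns + 14 column gaps: 15c + 14·18 = 2007.
15c = 2007 − 252 = 1755, so c = 117 px.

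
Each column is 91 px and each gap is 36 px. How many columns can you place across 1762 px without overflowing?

k columns need k·91 + (k−1)·36 = k·127 − 36.
k·127 − 36 ≤ 1762 → k ≤ 1798 / 127 ≈ 14.16, so k = 14.

14 columns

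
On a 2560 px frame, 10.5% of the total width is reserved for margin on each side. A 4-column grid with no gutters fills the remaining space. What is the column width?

505.6 px

Each margin = 10.5% of 2560 = 268.8 px; content = 2560 − 2·268.8 = 2022.4 px.
2022.4 / 4 = 505.6 px per column.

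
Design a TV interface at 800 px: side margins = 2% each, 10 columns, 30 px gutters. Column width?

49.8 px

Each margin = 2% of 800 = 16 px; content = 800 − 2·16 = 768 px.
10c + 9·30 = 768 → 10c = 498 → c = 49.8 px.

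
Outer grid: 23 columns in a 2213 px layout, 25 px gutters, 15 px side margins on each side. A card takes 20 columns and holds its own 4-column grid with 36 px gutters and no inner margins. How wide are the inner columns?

Inside the margins: 2213 − 30 = 2183 px.
2183 − 22·25 = 1633; ÷23 gives c = 71 px.
20 columns plus 19 gutters: 1420 + 475 = 1895 px.
Subtracting 3 gutters of 36 leaves 1787 for 4 columns, so d = 446.75 px.

446.75 px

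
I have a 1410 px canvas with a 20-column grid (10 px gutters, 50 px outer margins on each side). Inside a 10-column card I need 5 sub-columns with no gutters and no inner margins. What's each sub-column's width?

130 px

Take off 100 px of margins, leaving 1310 px.
1310 − 19·10 = 1120; ÷20 gives c = 56 px.
10-column span = 10·56 + 9·10 = 650 px.
With no gutters, each column is 650/5 = 130 px.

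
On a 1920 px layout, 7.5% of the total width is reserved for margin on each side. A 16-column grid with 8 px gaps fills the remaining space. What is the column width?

1920 × (1 − 2·7.5%) = 1920 × 85% = 1632 px for the columns.
Subtracting 15 gaps of 8 leaves 1512 for 16 columns, so c = 94.5 px.

94.5 px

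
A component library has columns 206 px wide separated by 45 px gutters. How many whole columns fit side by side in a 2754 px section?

11 columns

11 columns: 11·206 + 10·45 = 2716 px ≤ 2754.
12 columns: 2967 px > 2754. So 11.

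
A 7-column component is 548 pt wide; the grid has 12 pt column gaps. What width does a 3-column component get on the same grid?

228 pt

Subtracting 6 column gaps of 12 leaves 476 for 7 columns, so c = 68 pt.
Span of 3: 3·68 + 2·12 = 204 + 24 = 228 pt.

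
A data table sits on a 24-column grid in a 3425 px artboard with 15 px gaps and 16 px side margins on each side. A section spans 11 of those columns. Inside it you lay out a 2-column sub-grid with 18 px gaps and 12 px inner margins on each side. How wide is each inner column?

752.5 px

Inside the margins: 3425 − 32 = 3393 px.
Subtracting 23 gaps of 15 leaves 3048 for 24 columns, so c = 127 px.
11 columns plus 10 gaps: 1397 + 150 = 1547 px.
Inner content = 1547 − 2·12 = 1523 px.
Subtracting 1 gap of 18 leaves 1505 for 2 columns, so d = 752.5 px.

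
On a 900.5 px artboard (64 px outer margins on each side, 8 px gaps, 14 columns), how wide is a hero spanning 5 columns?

Inside the margins: 900.5 − 128 = 772.5 px.
14 columns + 13 gaps: 14c + 13·8 = 772.5.
14c = 772.5 − 104 = 668.5, so c = 47.75 px.
5 columns plus 4 gaps: 238.75 + 32 = 270.75 px.

270.75 px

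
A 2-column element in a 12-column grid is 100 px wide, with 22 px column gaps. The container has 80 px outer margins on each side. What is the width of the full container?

2c + 1·22 = 100 → 2c = 78 → c = 39 px.
Total width: 2·80 + 12·39 + 11·22 = 870 px.

870 px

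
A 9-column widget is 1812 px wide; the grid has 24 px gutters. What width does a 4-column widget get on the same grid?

9c + 8·24 = 1812 → 9c = 1620 → c = 180 px.
4 columns plus 3 gutters: 720 + 72 = 792 px.

792 px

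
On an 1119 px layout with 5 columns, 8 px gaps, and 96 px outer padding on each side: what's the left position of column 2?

283 px

Take off 192 px of margins, leaving 927 px.
5c + 4·8 = 927 → 5c = 895 → c = 179 px.
Each column+gutter stride is 187 px; 1 of them past the 96 px margin is 96 + 187 = 283 px.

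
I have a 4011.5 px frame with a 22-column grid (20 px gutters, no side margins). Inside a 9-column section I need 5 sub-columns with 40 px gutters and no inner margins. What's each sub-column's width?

22c + 21·20 = 4011.5 → 22c = 3591.5 → c = 163.25 px.
Span of 9: 9·163.25 + 8·20 = 1469.25 + 160 = 1629.25 px.
1629.25 − 4·40 = 1469.25; ÷5 gives d = 293.85 px.

293.85 px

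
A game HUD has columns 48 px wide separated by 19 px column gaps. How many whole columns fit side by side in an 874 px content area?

13 columns

k columns need k·48 + (k−1)·19 = k·67 − 19.
k·67 − 19 ≤ 874 → k ≤ 893 / 67 ≈ 13.33, so k = 13.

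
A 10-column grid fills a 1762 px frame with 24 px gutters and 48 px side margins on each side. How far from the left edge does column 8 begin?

1231 px

Subtract both margins: 1762 − 2·48 = 1666 px.
1666 − 9·24 = 1450; ÷10 gives c = 145 px.
Before column 8: the margin + 7 columns + 7 gutters.
Offset = 48 + 7·(145 + 24) = 48 + 1183 = 1231 px.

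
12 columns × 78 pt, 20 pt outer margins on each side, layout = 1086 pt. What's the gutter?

Subtract both margins: 1086 − 2·20 = 1046 pt.
12·78 + 11g = 1046 → 11g = 110 → g = 10 pt.

10 pt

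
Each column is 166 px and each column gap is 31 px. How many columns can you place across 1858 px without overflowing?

9 columns

k columns need k·166 + (k−1)·31 = k·197 − 31.
k·197 − 31 ≤ 1858 → k ≤ 1889 / 197 ≈ 9.59, so k = 9.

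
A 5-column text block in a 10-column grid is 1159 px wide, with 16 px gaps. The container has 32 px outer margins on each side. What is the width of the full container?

Subtracting 4 gaps of 16 leaves 1095 for 5 columns, so c = 219 px.
Total width: 2·32 + 10·219 + 9·16 = 2398 px.

2398 px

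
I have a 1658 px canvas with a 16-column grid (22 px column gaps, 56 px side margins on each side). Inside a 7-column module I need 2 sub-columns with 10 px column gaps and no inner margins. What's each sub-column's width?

Outer content = 1658 − 2·56 = 1546 px.
1546 − 15·22 = 1216; ÷16 gives c = 76 px.
7-column span = 7·76 + 6·22 = 664 px.
2 columns + 1 column gap: 2d + 1·10 = 664.
2d = 664 − 10 = 654, so d = 327 px.

327 px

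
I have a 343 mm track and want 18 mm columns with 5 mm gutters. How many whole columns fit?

15 columns

Each extra column adds 18 + 5 = 23 mm.
(343 + 5) / 23 = 15.13, so 15 columns fit.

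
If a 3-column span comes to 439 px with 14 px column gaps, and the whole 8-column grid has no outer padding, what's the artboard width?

Subtracting 2 column gaps of 14 leaves 411 for 3 columns, so c = 137 px.
Total width: 8·137 + 7·14 = 1194 px.

1194 px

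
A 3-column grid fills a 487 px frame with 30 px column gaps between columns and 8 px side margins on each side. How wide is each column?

137 px

Subtract both margins: 487 − 2·8 = 471 px.
Subtracting 2 column gaps of 30 leaves 411 for 3 columns, so c = 137 px.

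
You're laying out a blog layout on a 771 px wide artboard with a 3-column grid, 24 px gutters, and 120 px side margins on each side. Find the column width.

161 px

Inside the margins: 771 − 240 = 531 px.
3c + 2·24 = 531 → 3c = 483 → c = 161 px.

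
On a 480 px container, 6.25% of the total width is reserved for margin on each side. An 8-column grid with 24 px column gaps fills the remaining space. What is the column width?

31.5 px

480 × (1 − 2·6.25%) = 480 × 87.5% = 420 px for the columns.
420 − 7·24 = 252; ÷8 gives c = 31.5 px.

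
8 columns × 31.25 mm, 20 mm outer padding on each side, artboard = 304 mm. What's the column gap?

2 mm

Subtract both margins: 304 − 2·20 = 264 mm.
Columns use 250 mm, leaving 14 mm across 7 column gaps = 2 mm each.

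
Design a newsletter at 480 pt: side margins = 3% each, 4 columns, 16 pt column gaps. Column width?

Each margin = 3% of 480 = 14.4 pt; content = 480 − 2·14.4 = 451.2 pt.
451.2 − 3·16 = 403.2; ÷4 gives c = 100.8 pt.

100.8 pt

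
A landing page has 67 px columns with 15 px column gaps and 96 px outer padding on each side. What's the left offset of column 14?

Column 14 starts at margin + 13·(column + gutter) = 96 + 13·82 = 1162 px.

1162 px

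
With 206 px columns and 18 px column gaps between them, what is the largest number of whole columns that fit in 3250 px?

k columns need k·206 + (k−1)·18 = k·224 − 18.
k·224 − 18 ≤ 3250 → k ≤ 3268 / 224 ≈ 14.59, so k = 14.

14 columns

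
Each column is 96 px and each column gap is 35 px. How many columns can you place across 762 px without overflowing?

6 columns: 6·96 + 5·35 = 751 px ≤ 762.
7 columns: 882 px > 762. So 6.

6 columns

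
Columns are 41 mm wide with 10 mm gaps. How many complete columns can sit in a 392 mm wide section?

k columns need k·41 + (k−1)·10 = k·51 − 10.
k·51 − 10 ≤ 392 → k ≤ 402 / 51 ≈ 7.88, so k = 7.

7 columns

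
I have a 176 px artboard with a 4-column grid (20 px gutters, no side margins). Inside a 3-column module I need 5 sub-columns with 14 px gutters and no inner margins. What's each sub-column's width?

14.2 px

4c + 3·20 = 176 → 4c = 116 → c = 29 px.
3-column span = 3·29 + 2·20 = 127 px.
5d + 4·14 = 127 → 5d = 71 → d = 14.2 px.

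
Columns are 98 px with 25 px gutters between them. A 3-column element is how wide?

Span of 3: 3·98 + 2·25 = 294 + 50 = 344 px.

344 px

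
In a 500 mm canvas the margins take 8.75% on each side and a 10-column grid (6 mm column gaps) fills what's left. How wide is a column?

35.85 mm

500 × (1 − 2·8.75%) = 500 × 82.5% = 412.5 mm for the columns.
10c + 9·6 = 412.5 → 10c = 358.5 → c = 35.85 mm.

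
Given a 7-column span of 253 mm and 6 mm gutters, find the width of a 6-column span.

253 − 6·6 = 217; ÷7 gives c = 31 mm.
6-column span = 6·31 + 5·6 = 216 mm.

216 mm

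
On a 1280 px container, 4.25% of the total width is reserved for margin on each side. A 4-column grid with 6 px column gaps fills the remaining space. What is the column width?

Each margin = 4.25% of 1280 = 54.4 px; content = 1280 − 2·54.4 = 1171.2 px.
1171.2 − 3·6 = 1153.2; ÷4 gives c = 288.3 px.

288.3 px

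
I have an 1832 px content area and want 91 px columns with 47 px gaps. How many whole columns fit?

13 columns

k columns need k·91 + (k−1)·47 = k·138 − 47.
k·138 − 47 ≤ 1832 → k ≤ 1879 / 138 ≈ 13.62, so k = 13.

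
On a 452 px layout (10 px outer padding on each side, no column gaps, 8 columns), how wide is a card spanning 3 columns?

Take off 20 px of margins, leaving 432 px.
With no column gaps, each column is 432/8 = 54 px.
3-column span = 3·54 = 162 px.

162 px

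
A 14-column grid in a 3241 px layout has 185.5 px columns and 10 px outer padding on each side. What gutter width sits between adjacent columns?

48 px

Content width = 3241 − 2·10 = 3221 px.
Columns use 2597 px, leaving 624 px across 13 gutters = 48 px each.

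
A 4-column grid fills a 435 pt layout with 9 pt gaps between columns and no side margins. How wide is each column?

4c + 3·9 = 435 → 4c = 408 → c = 102 pt.

102 pt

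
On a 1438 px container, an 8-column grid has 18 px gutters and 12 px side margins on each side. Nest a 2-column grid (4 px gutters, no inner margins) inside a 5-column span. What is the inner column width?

436.5 px

Subtract both margins: 1438 − 2·12 = 1414 px.
8 columns + 7 gutters: 8c + 7·18 = 1414.
8c = 1414 − 126 = 1288, so c = 161 px.
5-column span = 5·161 + 4·18 = 877 px.
2d + 1·4 = 877 → 2d = 873 → d = 436.5 px.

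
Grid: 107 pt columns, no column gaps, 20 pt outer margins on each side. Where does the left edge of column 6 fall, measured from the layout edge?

Each column+gutter stride is 107 pt; 5 of them past the 20 pt margin is 20 + 535 = 555 pt.

555 pt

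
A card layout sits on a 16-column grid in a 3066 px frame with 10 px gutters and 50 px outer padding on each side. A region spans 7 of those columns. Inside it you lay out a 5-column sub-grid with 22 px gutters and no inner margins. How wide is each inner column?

240.8 px

Inside the margins: 3066 − 100 = 2966 px.
Subtracting 15 gutters of 10 leaves 2816 for 16 columns, so c = 176 px.
7-column span = 7·176 + 6·10 = 1292 px.
5 columns + 4 gutters: 5d + 4·22 = 1292.
5d = 1292 − 88 = 1204, so d = 240.8 px.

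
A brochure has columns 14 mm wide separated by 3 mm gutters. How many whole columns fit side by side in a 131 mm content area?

7 columns

7 columns: 7·14 + 6·3 = 116 mm ≤ 131.
8 columns: 133 mm > 131. So 7.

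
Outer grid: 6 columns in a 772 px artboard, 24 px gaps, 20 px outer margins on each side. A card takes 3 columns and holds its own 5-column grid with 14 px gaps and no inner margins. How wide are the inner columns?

59.6 px

Take off 40 px of margins, leaving 732 px.
732 − 5·24 = 612; ÷6 gives c = 102 px.
3 columns plus 2 gaps: 306 + 48 = 354 px.
5d + 4·14 = 354 → 5d = 298 → d = 59.6 px.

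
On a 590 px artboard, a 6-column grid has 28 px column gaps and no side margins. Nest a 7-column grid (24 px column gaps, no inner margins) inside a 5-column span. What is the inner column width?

49 px

Subtracting 5 column gaps of 28 leaves 450 for 6 columns, so c = 75 px.
5-column span = 5·75 + 4·28 = 487 px.
7 columns + 6 column gaps: 7d + 6·24 = 487.
7d = 487 − 144 = 343, so d = 49 px.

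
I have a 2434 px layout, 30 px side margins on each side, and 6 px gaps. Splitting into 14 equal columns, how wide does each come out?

Subtract both margins: 2434 − 2·30 = 2374 px.
14 columns + 13 gaps: 14c + 13·6 = 2374.
14c = 2374 − 78 = 2296, so c = 164 px.

164 px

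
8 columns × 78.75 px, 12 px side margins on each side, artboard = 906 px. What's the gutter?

Take off 24 px of margins, leaving 882 px.
Columns use 630 px, leaving 252 px across 7 gutters = 36 px each.

36 px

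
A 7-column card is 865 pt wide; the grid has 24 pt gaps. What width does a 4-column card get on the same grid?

484 pt

7 columns + 6 gaps: 7c + 6·24 = 865.
7c = 865 − 144 = 721, so c = 103 pt.
4 columns plus 3 gaps: 412 + 72 = 484 pt.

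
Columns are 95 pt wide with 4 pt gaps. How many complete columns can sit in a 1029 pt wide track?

10 columns: 10·95 + 9·4 = 986 pt ≤ 1029.
11 columns: 1085 pt > 1029. So 10.

10 columns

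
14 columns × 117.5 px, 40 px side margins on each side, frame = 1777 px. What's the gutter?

4 px

Subtract both margins: 1777 − 2·40 = 1697 px.
14 columns take 14·117.5 = 1645 px; remaining 52 splits into 13 gutters.
g = 52 / 13 = 4 px.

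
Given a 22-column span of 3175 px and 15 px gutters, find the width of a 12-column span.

1725 px

22c + 21·15 = 3175 → 22c = 2860 → c = 130 px.
Span of 12: 12·130 + 11·15 = 1560 + 165 = 1725 px.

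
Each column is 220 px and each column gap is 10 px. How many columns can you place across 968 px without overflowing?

Each extra column adds 220 + 10 = 230 px.
(968 + 10) / 230 = 4.25, so 4 columns fit.

4 columns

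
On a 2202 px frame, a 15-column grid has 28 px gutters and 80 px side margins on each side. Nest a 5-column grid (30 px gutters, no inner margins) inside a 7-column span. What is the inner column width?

163.6 px

Inside the margins: 2202 − 160 = 2042 px.
15 columns + 14 gutters: 15c + 14·28 = 2042.
15c = 2042 − 392 = 1650, so c = 110 px.
7-column span = 7·110 + 6·28 = 938 px.
5d + 4·30 = 938 → 5d = 818 → d = 163.6 px.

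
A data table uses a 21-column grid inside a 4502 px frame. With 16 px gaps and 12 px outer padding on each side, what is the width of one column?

198 px

Inside the margins: 4502 − 24 = 4478 px.
21c + 20·16 = 4478 → 21c = 4158 → c = 198 px.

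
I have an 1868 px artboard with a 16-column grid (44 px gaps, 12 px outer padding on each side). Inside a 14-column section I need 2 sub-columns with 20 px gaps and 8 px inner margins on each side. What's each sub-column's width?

Take off 24 px of margins, leaving 1844 px.
Subtracting 15 gaps of 44 leaves 1184 for 16 columns, so c = 74 px.
14 columns plus 13 gaps: 1036 + 572 = 1608 px.
Inner content = 1608 − 2·8 = 1592 px.
1592 − 1·20 = 1572; ÷2 gives d = 786 px.

786 px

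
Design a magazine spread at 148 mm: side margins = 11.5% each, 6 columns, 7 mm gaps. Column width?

Margins: 11.5% × 148 = 17.02 mm each, so content = 148 − 34.04 = 113.96 mm.
6c + 5·7 = 113.96 → 6c = 78.96 → c = 13.16 mm.

13.16 mm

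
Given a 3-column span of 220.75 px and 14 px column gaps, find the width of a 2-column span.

142.5 px

3c + 2·14 = 220.75 → 3c = 192.75 → c = 64.25 px.
2-column span = 2·64.25 + 1·14 = 142.5 px.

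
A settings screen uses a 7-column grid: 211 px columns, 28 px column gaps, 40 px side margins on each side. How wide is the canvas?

Canvas = 2·40 + 7·211 + 6·28 = 80 + 1477 + 168 = 1725 px.

1725 px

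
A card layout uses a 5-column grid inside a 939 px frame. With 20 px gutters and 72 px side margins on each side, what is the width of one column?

Content width = 939 − 2·72 = 795 px.
Subtracting 4 gutters of 20 leaves 715 for 5 columns, so c = 143 px.

143 px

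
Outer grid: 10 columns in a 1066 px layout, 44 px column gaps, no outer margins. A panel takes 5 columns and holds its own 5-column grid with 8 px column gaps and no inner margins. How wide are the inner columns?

95.8 px

10c + 9·44 = 1066 → 10c = 670 → c = 67 px.
Span of 5: 5·67 + 4·44 = 335 + 176 = 511 px.
Subtracting 4 column gaps of 8 leaves 479 for 5 columns, so d = 95.8 px.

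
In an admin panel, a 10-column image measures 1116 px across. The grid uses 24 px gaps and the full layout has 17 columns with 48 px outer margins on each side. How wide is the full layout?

10c + 9·24 = 1116 → 10c = 900 → c = 90 px.
Layout = 2·48 + 17·90 + 16·24 = 96 + 1530 + 384 = 2010 px.

2010 px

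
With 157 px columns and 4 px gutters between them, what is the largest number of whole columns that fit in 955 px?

k columns need k·157 + (k−1)·4 = k·161 − 4.
k·161 − 4 ≤ 955 → k ≤ 959 / 161 ≈ 5.96, so k = 5.

5 columns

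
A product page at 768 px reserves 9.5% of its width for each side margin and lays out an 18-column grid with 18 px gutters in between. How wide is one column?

Margins: 9.5% × 768 = 72.96 px each, so content = 768 − 145.92 = 622.08 px.
622.08 − 17·18 = 316.08; ÷18 gives c = 17.56 px.

17.56 px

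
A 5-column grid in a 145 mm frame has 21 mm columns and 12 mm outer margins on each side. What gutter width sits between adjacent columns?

Inside the margins: 145 − 24 = 121 mm.
5 columns take 5·21 = 105 mm; remaining 16 splits into 4 gutters.
g = 16 / 4 = 4 mm.

4 mm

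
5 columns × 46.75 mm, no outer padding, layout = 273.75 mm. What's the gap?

Columns use 233.75 mm, leaving 40 mm across 4 gaps = 10 mm each.

10 mm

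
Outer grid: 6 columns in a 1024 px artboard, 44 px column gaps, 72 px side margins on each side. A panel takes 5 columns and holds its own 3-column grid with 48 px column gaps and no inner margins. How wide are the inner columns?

210 px

Take off 144 px of margins, leaving 880 px.
880 − 5·44 = 660; ÷6 gives c = 110 px.
5-column span = 5·110 + 4·44 = 726 px.
3d + 2·48 = 726 → 3d = 630 → d = 210 px.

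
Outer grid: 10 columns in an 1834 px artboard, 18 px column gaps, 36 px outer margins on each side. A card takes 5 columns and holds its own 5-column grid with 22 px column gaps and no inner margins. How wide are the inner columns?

156.8 px

Subtract both margins: 1834 − 2·36 = 1762 px.
10 columns + 9 column gaps: 10c + 9·18 = 1762.
10c = 1762 − 162 = 1600, so c = 160 px.
5 columns plus 4 column gaps: 800 + 72 = 872 px.
872 − 4·22 = 784; ÷5 gives d = 156.8 px.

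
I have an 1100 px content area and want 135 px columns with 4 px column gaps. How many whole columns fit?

7 columns

Each extra column adds 135 + 4 = 139 px.
(1100 + 4) / 139 = 7.94, so 7 columns fit.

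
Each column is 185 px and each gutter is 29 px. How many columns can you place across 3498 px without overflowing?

k columns need k·185 + (k−1)·29 = k·214 − 29.
k·214 − 29 ≤ 3498 → k ≤ 3527 / 214 ≈ 16.48, so k = 16.

16 columns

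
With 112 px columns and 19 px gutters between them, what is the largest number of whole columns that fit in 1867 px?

14 columns: 14·112 + 13·19 = 1815 px ≤ 1867.
15 columns: 1946 px > 1867. So 14.

14 columns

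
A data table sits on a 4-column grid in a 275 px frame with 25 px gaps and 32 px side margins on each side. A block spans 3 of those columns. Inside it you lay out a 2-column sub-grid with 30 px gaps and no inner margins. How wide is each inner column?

61 px

Subtract both margins: 275 − 2·32 = 211 px.
Subtracting 3 gaps of 25 leaves 136 for 4 columns, so c = 34 px.
3-column span = 3·34 + 2·25 = 152 px.
2 columns + 1 gap: 2d + 1·30 = 152.
2d = 152 − 30 = 122, so d = 61 px.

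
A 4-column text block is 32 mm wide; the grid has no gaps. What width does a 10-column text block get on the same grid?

80 mm

4c = 32 → c = 8 mm.
10-column span = 10·8 = 80 mm.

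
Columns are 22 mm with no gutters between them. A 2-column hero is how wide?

44 mm

2-column span = 2·22 = 44 mm.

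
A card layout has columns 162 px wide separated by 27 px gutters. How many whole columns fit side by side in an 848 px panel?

4 columns

Each extra column adds 162 + 27 = 189 px.
(848 + 27) / 189 = 4.63, so 4 columns fit.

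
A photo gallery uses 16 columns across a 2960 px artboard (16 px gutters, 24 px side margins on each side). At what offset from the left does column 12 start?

Inside the margins: 2960 − 48 = 2912 px.
16 columns + 15 gutters: 16c + 15·16 = 2912.
16c = 2912 − 240 = 2672, so c = 167 px.
Before column 12: the margin + 11 columns + 11 gutters.
Offset = 24 + 11·(167 + 16) = 24 + 2013 = 2037 px.

2037 px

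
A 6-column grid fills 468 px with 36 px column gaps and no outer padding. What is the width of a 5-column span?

384 px

468 − 5·36 = 288; ÷6 gives c = 48 px.
5-column span = 5·48 + 4·36 = 384 px.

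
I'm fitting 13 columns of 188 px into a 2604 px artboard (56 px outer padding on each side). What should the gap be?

Inside the margins: 2604 − 112 = 2492 px.
13·188 + 12g = 2492 → 12g = 48 → g = 4 px.

4 px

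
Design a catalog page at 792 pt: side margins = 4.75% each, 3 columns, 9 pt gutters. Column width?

232.92 pt

792 × (1 − 2·4.75%) = 792 × 90.5% = 716.76 pt for the columns.
Subtracting 2 gutters of 9 leaves 698.76 for 3 columns, so c = 232.92 pt.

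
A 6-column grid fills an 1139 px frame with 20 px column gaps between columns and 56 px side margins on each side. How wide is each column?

Subtract both margins: 1139 − 2·56 = 1027 px.
6 columns + 5 column gaps: 6c + 5·20 = 1027.
6c = 1027 − 100 = 927, so c = 154.5 px.

154.5 px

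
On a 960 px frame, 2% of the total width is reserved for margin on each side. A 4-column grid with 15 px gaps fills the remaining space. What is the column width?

Each margin = 2% of 960 = 19.2 px; content = 960 − 2·19.2 = 921.6 px.
921.6 − 3·15 = 876.6; ÷4 gives c = 219.15 px.

219.15 px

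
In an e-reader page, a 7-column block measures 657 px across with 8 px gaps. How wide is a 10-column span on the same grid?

942 px

Subtracting 6 gaps of 8 leaves 609 for 7 columns, so c = 87 px.
10-column span = 10·87 + 9·8 = 942 px.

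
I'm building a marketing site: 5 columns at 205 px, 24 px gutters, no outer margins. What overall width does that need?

1121 px

Frame = 5·205 + 4·24 = 1025 + 96 = 1121 px.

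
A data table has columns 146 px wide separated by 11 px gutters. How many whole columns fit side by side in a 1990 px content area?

12 columns

k columns need k·146 + (k−1)·11 = k·157 − 11.
k·157 − 11 ≤ 1990 → k ≤ 2001 / 157 ≈ 12.75, so k = 12.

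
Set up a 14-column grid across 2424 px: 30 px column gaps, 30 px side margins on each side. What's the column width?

Take off 60 px of margins, leaving 2364 px.
14c + 13·30 = 2364 → 14c = 1974 → c = 141 px.

141 px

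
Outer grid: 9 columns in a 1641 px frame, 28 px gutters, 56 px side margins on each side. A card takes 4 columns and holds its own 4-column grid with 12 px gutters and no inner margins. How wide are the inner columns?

157 px

Take off 112 px of margins, leaving 1529 px.
9c + 8·28 = 1529 → 9c = 1305 → c = 145 px.
4-column span = 4·145 + 3·28 = 664 px.
Subtracting 3 gutters of 12 leaves 628 for 4 columns, so d = 157 px.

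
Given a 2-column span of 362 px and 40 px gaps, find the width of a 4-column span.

764 px

362 − 1·40 = 322; ÷2 gives c = 161 px.
Span of 4: 4·161 + 3·40 = 644 + 120 = 764 px.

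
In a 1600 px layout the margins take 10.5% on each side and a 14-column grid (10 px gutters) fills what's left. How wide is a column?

81 px

Margins: 10.5% × 1600 = 168 px each, so content = 1600 − 336 = 1264 px.
14 columns + 13 gutters: 14c + 13·10 = 1264.
14c = 1264 − 130 = 1134, so c = 81 px.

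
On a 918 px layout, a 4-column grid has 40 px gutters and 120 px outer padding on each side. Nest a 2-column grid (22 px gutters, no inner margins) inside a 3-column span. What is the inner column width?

Outer content = 918 − 2·120 = 678 px.
Subtracting 3 gutters of 40 leaves 558 for 4 columns, so c = 139.5 px.
3 columns plus 2 gutters: 418.5 + 80 = 498.5 px.
2d + 1·22 = 498.5 → 2d = 476.5 → d = 238.25 px.

238.25 px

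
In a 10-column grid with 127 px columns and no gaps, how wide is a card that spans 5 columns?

5-column span = 5·127 = 635 px.

635 px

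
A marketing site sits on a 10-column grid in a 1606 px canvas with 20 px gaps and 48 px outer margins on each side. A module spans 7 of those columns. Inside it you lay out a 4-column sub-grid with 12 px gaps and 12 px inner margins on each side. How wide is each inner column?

247.75 px

Outer content = 1606 − 2·48 = 1510 px.
Subtracting 9 gaps of 20 leaves 1330 for 10 columns, so c = 133 px.
7-column span = 7·133 + 6·20 = 1051 px.
Inner content = 1051 − 2·12 = 1027 px.
Subtracting 3 gaps of 12 leaves 991 for 4 columns, so d = 247.75 px.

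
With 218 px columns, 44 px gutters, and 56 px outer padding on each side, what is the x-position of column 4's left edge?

Before column 4: the margin + 3 columns + 3 gutters.
Offset = 56 + 3·(218 + 44) = 56 + 786 = 842 px.

842 px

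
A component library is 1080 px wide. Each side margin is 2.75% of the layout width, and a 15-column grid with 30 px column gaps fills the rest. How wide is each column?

40.04 px

1080 × (1 − 2·2.75%) = 1080 × 94.5% = 1020.6 px for the columns.
Subtracting 14 column gaps of 30 leaves 600.6 for 15 columns, so c = 40.04 px.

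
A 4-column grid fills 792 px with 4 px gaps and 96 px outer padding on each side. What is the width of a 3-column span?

Inside the margins: 792 − 192 = 600 px.
4 columns + 3 gaps: 4c + 3·4 = 600.
4c = 600 − 12 = 588, so c = 147 px.
Span of 3: 3·147 + 2·4 = 441 + 8 = 449 px.

449 px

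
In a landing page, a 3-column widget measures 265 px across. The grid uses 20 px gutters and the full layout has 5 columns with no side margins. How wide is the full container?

Subtracting 2 gutters of 20 leaves 225 for 3 columns, so c = 75 px.
Total width: 5·75 + 4·20 = 455 px.

455 px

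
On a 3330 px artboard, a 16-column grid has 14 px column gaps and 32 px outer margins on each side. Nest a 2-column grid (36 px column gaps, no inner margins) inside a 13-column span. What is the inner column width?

Subtract both margins: 3330 − 2·32 = 3266 px.
16 columns + 15 column gaps: 16c + 15·14 = 3266.
16c = 3266 − 210 = 3056, so c = 191 px.
Span of 13: 13·191 + 12·14 = 2483 + 168 = 2651 px.
2651 − 1·36 = 2615; ÷2 gives d = 1307.5 px.

1307.5 px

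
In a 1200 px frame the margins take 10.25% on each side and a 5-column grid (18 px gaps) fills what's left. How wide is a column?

176.4 px

1200 × (1 − 2·10.25%) = 1200 × 79.5% = 954 px for the columns.
5 columns + 4 gaps: 5c + 4·18 = 954.
5c = 954 − 72 = 882, so c = 176.4 px.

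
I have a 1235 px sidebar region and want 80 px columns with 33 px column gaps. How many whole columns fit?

11 columns

k columns need k·80 + (k−1)·33 = k·113 − 33.
k·113 − 33 ≤ 1235 → k ≤ 1268 / 113 ≈ 11.22, so k = 11.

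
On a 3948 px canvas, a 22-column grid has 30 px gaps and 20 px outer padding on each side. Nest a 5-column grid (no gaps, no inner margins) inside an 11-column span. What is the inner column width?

387.8 px

Inside the margins: 3948 − 40 = 3908 px.
Subtracting 21 gaps of 30 leaves 3278 for 22 columns, so c = 149 px.
Span of 11: 11·149 + 10·30 = 1639 + 300 = 1939 px.
1939 / 5 = 387.8 px per column.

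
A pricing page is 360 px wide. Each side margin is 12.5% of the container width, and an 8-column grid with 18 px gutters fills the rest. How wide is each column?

Each margin = 12.5% of 360 = 45 px; content = 360 − 2·45 = 270 px.
8 columns + 7 gutters: 8c + 7·18 = 270.
8c = 270 − 126 = 144, so c = 18 px.

18 px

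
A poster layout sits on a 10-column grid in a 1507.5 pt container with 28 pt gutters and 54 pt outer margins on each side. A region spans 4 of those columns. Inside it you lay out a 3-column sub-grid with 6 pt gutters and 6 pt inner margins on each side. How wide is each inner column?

Take off 108 pt of margins, leaving 1399.5 pt.
1399.5 − 9·28 = 1147.5; ÷10 gives c = 114.75 pt.
Span of 4: 4·114.75 + 3·28 = 459 + 84 = 543 pt.
Inner content = 543 − 2·6 = 531 pt.
531 − 2·6 = 519; ÷3 gives d = 173 pt.

173 pt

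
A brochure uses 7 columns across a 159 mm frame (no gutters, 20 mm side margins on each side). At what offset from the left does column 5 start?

Take off 40 mm of margins, leaving 119 mm.
7c = 119 → c = 17 mm.
Each column+gutter stride is 17 mm; 4 of them past the 20 mm margin is 20 + 68 = 88 mm.

88 mm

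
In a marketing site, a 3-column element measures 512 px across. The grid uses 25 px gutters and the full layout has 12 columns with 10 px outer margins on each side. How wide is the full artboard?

3c + 2·25 = 512 → 3c = 462 → c = 154 px.
Adding margins, columns and gutters: 20 + 1848 + 275 = 2143 px.

2143 px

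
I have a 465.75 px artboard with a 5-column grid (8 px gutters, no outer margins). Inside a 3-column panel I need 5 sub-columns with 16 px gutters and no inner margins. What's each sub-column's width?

42.45 px

5c + 4·8 = 465.75 → 5c = 433.75 → c = 86.75 px.
Span of 3: 3·86.75 + 2·8 = 260.25 + 16 = 276.25 px.
5 columns + 4 gutters: 5d + 4·16 = 276.25.
5d = 276.25 − 64 = 212.25, so d = 42.45 px.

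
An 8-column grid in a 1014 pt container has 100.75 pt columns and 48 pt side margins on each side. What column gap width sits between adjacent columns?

Take off 96 pt of margins, leaving 918 pt.
8 columns take 8·100.75 = 806 pt; remaining 112 splits into 7 column gaps.
g = 112 / 7 = 16 pt.

16 pt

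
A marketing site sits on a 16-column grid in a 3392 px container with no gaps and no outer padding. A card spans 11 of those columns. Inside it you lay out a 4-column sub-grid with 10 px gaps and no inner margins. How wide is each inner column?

3392 / 16 = 212 px per column.
With no gaps, 11 columns span 11·212 = 2332 px.
4 columns + 3 gaps: 4d + 3·10 = 2332.
4d = 2332 − 30 = 2302, so d = 575.5 px.

575.5 px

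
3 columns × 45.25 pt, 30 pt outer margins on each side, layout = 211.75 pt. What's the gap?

Subtract both margins: 211.75 − 2·30 = 151.75 pt.
Columns use 135.75 pt, leaving 16 pt across 2 gaps = 8 pt each.

8 pt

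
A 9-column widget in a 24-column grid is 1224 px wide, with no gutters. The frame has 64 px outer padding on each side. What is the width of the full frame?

With no gutters, each column is 1224/9 = 136 px.
Frame = 2·64 + 24·136 = 128 + 3264 = 3392 px.

3392 px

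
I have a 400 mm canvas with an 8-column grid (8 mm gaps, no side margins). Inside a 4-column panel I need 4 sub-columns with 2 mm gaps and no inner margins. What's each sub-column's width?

8 columns + 7 gaps: 8c + 7·8 = 400.
8c = 400 − 56 = 344, so c = 43 mm.
4 columns plus 3 gaps: 172 + 24 = 196 mm.
4 columns + 3 gaps: 4d + 3·2 = 196.
4d = 196 − 6 = 190, so d = 47.5 mm.

47.5 mm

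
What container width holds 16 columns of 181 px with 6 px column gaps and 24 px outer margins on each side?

3034 px

Adding margins, columns and gutters: 48 + 2896 + 90 = 3034 px.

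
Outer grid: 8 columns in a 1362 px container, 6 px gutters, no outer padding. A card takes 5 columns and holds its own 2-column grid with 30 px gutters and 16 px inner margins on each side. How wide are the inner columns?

393.5 px

Subtracting 7 gutters of 6 leaves 1320 for 8 columns, so c = 165 px.
5-column span = 5·165 + 4·6 = 849 px.
Inner content = 849 − 2·16 = 817 px.
Subtracting 1 gutter of 30 leaves 787 for 2 columns, so d = 393.5 px.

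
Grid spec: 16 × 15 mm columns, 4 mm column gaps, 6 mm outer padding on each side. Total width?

Layout = 2·6 + 16·15 + 15·4 = 12 + 240 + 60 = 312 mm.

312 mm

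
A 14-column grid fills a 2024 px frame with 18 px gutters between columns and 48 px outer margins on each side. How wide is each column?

Inside the margins: 2024 − 96 = 1928 px.
14 columns + 13 gutters: 14c + 13·18 = 1928.
14c = 1928 − 234 = 1694, so c = 121 px.

121 px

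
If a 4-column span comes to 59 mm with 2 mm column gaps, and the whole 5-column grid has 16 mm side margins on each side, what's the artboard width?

4 columns + 3 column gaps: 4c + 3·2 = 59.
4c = 59 − 6 = 53, so c = 13.25 mm.
Total width: 2·16 + 5·13.25 + 4·2 = 106.25 mm.

106.25 mm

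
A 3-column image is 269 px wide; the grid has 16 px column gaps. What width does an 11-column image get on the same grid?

3c + 2·16 = 269 → 3c = 237 → c = 79 px.
11 columns plus 10 column gaps: 869 + 160 = 1029 px.

1029 px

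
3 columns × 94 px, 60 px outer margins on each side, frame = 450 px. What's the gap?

24 px

Take off 120 px of margins, leaving 330 px.
3 columns take 3·94 = 282 px; remaining 48 splits into 2 gaps.
g = 48 / 2 = 24 px.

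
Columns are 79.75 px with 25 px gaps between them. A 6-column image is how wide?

603.5 px

6 columns plus 5 gaps: 478.5 + 125 = 603.5 px.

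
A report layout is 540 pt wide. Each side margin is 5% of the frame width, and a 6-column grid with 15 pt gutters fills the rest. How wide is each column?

Margins: 5% × 540 = 27 pt each, so content = 540 − 54 = 486 pt.
6c + 5·15 = 486 → 6c = 411 → c = 68.5 pt.

68.5 pt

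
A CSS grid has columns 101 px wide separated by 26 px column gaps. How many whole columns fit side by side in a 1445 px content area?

11 columns

11 columns: 11·101 + 10·26 = 1371 px ≤ 1445.
12 columns: 1498 px > 1445. So 11.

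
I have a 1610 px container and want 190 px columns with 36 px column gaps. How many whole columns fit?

k columns need k·190 + (k−1)·36 = k·226 − 36.
k·226 − 36 ≤ 1610 → k ≤ 1646 / 226 ≈ 7.28, so k = 7.

7 columns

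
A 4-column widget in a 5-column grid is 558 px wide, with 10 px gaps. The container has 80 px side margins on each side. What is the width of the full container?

4 columns + 3 gaps: 4c + 3·10 = 558.
4c = 558 − 30 = 528, so c = 132 px.
Container = 2·80 + 5·132 + 4·10 = 160 + 660 + 40 = 860 px.

860 px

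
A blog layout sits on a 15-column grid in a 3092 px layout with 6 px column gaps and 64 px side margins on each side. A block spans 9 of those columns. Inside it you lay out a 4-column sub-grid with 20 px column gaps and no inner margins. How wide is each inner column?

Outer content = 3092 − 2·64 = 2964 px.
15c + 14·6 = 2964 → 15c = 2880 → c = 192 px.
9 columns plus 8 column gaps: 1728 + 48 = 1776 px.
4d + 3·20 = 1776 → 4d = 1716 → d = 429 px.

429 px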